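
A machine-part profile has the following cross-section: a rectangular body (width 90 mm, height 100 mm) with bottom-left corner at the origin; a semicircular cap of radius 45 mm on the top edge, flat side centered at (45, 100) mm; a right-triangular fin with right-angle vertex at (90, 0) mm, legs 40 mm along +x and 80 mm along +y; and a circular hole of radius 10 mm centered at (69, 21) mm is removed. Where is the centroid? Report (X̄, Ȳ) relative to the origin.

Part | A | x̄ᵢ | ȳᵢ | A·x̄ᵢ | A·ȳᵢ
rectangular body | 9000.00 | 45.00 | 50.00 | 405000.00 | 450000.00
semicircular top | 3180.86 | 45.00 | 119.10 | 143138.82 | 378836.26
triangular fin | 1600.00 | 103.33 | 26.67 | 165333.33 | 42666.67
hole | -314.16 | 69.00 | 21.00 | -21676.99 | -6597.34
Σ | 13466.70 |  |  | 691795.16 | 864905.58
X̄ = 691795.16 / 13466.70 = 51.37 mm
Ȳ = 864905.58 / 13466.70 = 64.23 mm

X̄ = 51.37 mm, Ȳ = 64.23 mm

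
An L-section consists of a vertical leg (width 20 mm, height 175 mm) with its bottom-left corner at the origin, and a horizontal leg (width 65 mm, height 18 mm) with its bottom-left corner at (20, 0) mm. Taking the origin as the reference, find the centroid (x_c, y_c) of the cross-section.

x_c = 20.65 mm, y_c = 67.83 mm

Part | A | x̄ᵢ | ȳᵢ | A·x̄ᵢ | A·ȳᵢ
vertical leg | 3500.00 | 10.00 | 87.50 | 35000.00 | 306250.00
horizontal leg | 1170.00 | 52.50 | 9.00 | 61425.00 | 10530.00
Σ | 4670.00 |  |  | 96425.00 | 316780.00
x_c = 96425.00 / 4670.00 = 20.65 mm
y_c = 316780.00 / 4670.00 = 67.83 mm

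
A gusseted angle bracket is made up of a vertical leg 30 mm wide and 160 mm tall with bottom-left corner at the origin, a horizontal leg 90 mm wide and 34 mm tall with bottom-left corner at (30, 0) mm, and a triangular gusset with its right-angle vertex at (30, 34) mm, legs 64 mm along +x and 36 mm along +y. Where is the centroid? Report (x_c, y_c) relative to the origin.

Part | A | x̄ᵢ | ȳᵢ | A·x̄ᵢ | A·ȳᵢ
vertical leg | 4800.00 | 15.00 | 80.00 | 72000.00 | 384000.00
horizontal leg | 3060.00 | 75.00 | 17.00 | 229500.00 | 52020.00
gusset | 1152.00 | 51.33 | 46.00 | 59136.00 | 52992.00
Σ | 9012.00 |  |  | 360636.00 | 489012.00
x_c = 360636.00 / 9012.00 = 40.02 mm
y_c = 489012.00 / 9012.00 = 54.26 mm

x_c = 40.02 mm, y_c = 54.26 mm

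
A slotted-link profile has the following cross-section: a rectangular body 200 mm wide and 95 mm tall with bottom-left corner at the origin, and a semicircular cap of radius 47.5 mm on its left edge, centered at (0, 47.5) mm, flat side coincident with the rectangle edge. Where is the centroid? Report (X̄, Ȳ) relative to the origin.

rectangular body: A = 200 × 95 = 19000.00, centroid at (100.00, 47.50).
semicircular end: A = ½π·47.5² = 3544.11, centroid at (-20.16, 47.50).
ΣA = 22544.11 mm², ΣAX̄ = 1828552.08 mm³, ΣAȲ = 1070845.19 mm³.
X̄ = 1828552.08/22544.11 = 81.11 mm; Ȳ = 1070845.19/22544.11 = 47.50 mm.

X̄ = 81.11 mm, Ȳ = 47.50 mm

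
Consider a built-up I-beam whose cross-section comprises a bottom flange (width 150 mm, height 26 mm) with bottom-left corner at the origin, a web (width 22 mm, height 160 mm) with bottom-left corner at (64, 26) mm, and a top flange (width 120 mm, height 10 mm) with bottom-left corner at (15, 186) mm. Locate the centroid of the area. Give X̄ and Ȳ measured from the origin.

X̄ = 75.00 mm, Ȳ = 75.76 mm

Part | A | x̄ᵢ | ȳᵢ | A·x̄ᵢ | A·ȳᵢ
bottom flange | 3900.00 | 75.00 | 13.00 | 292500.00 | 50700.00
web | 3520.00 | 75.00 | 106.00 | 264000.00 | 373120.00
top flange | 1200.00 | 75.00 | 191.00 | 90000.00 | 229200.00
Σ | 8620.00 |  |  | 646500.00 | 653020.00
X̄ = 646500.00 / 8620.00 = 75.00 mm
Ȳ = 653020.00 / 8620.00 = 75.76 mm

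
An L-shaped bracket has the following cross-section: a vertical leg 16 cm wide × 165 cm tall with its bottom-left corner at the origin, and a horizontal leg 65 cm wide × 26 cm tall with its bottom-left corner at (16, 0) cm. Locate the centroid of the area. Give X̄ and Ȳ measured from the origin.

Part | A | x̄ᵢ | ȳᵢ | A·x̄ᵢ | A·ȳᵢ
vertical leg | 2640.00 | 8.00 | 82.50 | 21120.00 | 217800.00
horizontal leg | 1690.00 | 48.50 | 13.00 | 81965.00 | 21970.00
Σ | 4330.00 |  |  | 103085.00 | 239770.00
X̄ = 103085.00 / 4330.00 = 23.81 cm
Ȳ = 239770.00 / 4330.00 = 55.37 cm

X̄ = 23.81 cm, Ȳ = 55.37 cm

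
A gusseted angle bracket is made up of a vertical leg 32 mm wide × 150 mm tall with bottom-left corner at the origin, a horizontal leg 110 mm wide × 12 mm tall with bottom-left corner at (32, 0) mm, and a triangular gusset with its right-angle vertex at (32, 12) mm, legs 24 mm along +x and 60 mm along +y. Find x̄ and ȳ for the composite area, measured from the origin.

vertical leg: A = 32 × 150 = 4800.00, centroid at (16.00, 75.00).
horizontal leg: A = 110 × 12 = 1320.00, centroid at (87.00, 6.00).
gusset: A = ½·24·60 = 720.00, centroid at (40.00, 32.00).
ΣA = 6840.00 mm²
ΣAx̄ = (4800.00)(16.00) + (1320.00)(87.00) + (720.00)(40.00) = 220440.00 mm³
ΣAȳ = (4800.00)(75.00) + (1320.00)(6.00) + (720.00)(32.00) = 390960.00 mm³
x̄ = 220440.00 / 6840.00 = 32.23 mm
ȳ = 390960.00 / 6840.00 = 57.16 mm

x̄ = 32.23 mm, ȳ = 57.16 mm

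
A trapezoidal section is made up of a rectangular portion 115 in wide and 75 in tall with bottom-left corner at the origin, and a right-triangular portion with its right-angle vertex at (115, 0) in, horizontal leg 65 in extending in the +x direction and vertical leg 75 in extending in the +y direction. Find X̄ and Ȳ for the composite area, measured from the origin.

X̄ = 74.94 in, Ȳ = 34.75 in

Part | A | x̄ᵢ | ȳᵢ | A·x̄ᵢ | A·ȳᵢ
rectangular portion | 8625.00 | 57.50 | 37.50 | 495937.50 | 323437.50
triangular portion | 2437.50 | 136.67 | 25.00 | 333125.00 | 60937.50
Σ | 11062.50 |  |  | 829062.50 | 384375.00
X̄ = 829062.50 / 11062.50 = 74.94 in
Ȳ = 384375.00 / 11062.50 = 34.75 in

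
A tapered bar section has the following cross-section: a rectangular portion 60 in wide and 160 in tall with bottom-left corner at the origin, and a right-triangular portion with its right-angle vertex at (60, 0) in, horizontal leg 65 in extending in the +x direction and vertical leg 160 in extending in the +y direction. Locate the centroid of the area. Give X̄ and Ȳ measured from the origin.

rectangular portion: A = 60 × 160 = 9600.00, centroid at (30.00, 80.00).
triangular portion: A = ½·65·160 = 5200.00, centroid at (81.67, 53.33).
ΣA = 14800.00 in², ΣAX̄ = 712666.67 in³, ΣAȲ = 1045333.33 in³.
X̄ = 712666.67/14800.00 = 48.15 in; Ȳ = 1045333.33/14800.00 = 70.63 in.

X̄ = 48.15 in, Ȳ = 70.63 in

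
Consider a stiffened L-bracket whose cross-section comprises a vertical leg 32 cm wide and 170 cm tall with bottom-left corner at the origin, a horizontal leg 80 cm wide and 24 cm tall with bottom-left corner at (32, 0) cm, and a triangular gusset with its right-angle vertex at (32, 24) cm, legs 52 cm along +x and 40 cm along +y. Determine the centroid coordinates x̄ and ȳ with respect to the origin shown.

Part | A | x̄ᵢ | ȳᵢ | A·x̄ᵢ | A·ȳᵢ
vertical leg | 5440.00 | 16.00 | 85.00 | 87040.00 | 462400.00
horizontal leg | 1920.00 | 72.00 | 12.00 | 138240.00 | 23040.00
gusset | 1040.00 | 49.33 | 37.33 | 51306.67 | 38826.67
Σ | 8400.00 |  |  | 276586.67 | 524266.67
x̄ = 276586.67 / 8400.00 = 32.93 cm
ȳ = 524266.67 / 8400.00 = 62.41 cm

x̄ = 32.93 cm, ȳ = 62.41 cm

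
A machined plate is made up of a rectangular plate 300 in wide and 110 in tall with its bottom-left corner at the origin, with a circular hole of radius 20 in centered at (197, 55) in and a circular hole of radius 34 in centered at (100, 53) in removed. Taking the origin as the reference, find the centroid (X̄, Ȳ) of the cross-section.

plate: A = 300 × 110 = 33000.00, centroid at (150.00, 55.00).
hole 1: A = −π·20² = -1256.64, centroid at (197.00, 55.00).
hole 2: A = −π·34² = -3631.68, centroid at (100.00, 53.00).
ΣA = 28111.68 in², ΣAX̄ = 4339274.39 in³, ΣAȲ = 1553405.86 in³.
X̄ = 4339274.39/28111.68 = 154.36 in; Ȳ = 1553405.86/28111.68 = 55.26 in.

X̄ = 154.36 in, Ȳ = 55.26 in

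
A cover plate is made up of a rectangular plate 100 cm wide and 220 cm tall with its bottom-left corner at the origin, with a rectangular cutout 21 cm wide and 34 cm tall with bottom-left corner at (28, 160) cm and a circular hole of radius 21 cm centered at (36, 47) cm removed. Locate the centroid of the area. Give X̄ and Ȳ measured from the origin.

Part | A | x̄ᵢ | ȳᵢ | A·x̄ᵢ | A·ȳᵢ
plate | 22000.00 | 50.00 | 110.00 | 1100000.00 | 2420000.00
hole 1 | -714.00 | 38.50 | 177.00 | -27489.00 | -126378.00
hole 2 | -1385.44 | 36.00 | 47.00 | -49875.92 | -65115.79
Σ | 19900.56 |  |  | 1022635.08 | 2228506.21
X̄ = 1022635.08 / 19900.56 = 51.39 cm
Ȳ = 2228506.21 / 19900.56 = 111.98 cm

X̄ = 51.39 cm, Ȳ = 111.98 cm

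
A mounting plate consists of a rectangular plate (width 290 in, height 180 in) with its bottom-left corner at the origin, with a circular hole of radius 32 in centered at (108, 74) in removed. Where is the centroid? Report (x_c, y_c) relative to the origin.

plate: A = 290 × 180 = 52200.00, centroid at (145.00, 90.00).
hole: A = −π·32² = -3216.99, centroid at (108.00, 74.00).
ΣA = 48983.01 in²
ΣAx_c = (52200.00)(145.00) + (-3216.99)(108.00) = 7221564.99 in³
ΣAy_c = (52200.00)(90.00) + (-3216.99)(74.00) = 4459942.68 in³
x_c = 7221564.99 / 48983.01 = 147.43 in
y_c = 4459942.68 / 48983.01 = 91.05 in

x_c = 147.43 in, y_c = 91.05 in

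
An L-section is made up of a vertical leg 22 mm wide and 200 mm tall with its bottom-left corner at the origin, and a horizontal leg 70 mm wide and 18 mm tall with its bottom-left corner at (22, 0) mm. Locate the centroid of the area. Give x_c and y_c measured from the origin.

Part | A | x̄ᵢ | ȳᵢ | A·x̄ᵢ | A·ȳᵢ
vertical leg | 4400.00 | 11.00 | 100.00 | 48400.00 | 440000.00
horizontal leg | 1260.00 | 57.00 | 9.00 | 71820.00 | 11340.00
Σ | 5660.00 |  |  | 120220.00 | 451340.00
x_c = 120220.00 / 5660.00 = 21.24 mm
y_c = 451340.00 / 5660.00 = 79.74 mm

x_c = 21.24 mm, y_c = 79.74 mm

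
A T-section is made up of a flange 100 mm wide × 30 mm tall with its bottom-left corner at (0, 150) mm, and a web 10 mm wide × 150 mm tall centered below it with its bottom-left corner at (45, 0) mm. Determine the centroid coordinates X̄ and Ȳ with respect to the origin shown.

web: A = 10 × 150 = 1500.00, centroid at (50.00, 75.00).
flange: A = 100 × 30 = 3000.00, centroid at (50.00, 165.00).
ΣA = 4500.00 mm²
ΣAX̄ = (1500.00)(50.00) + (3000.00)(50.00) = 225000.00 mm³
ΣAȲ = (1500.00)(75.00) + (3000.00)(165.00) = 607500.00 mm³
X̄ = 225000.00 / 4500.00 = 50.00 mm
Ȳ = 607500.00 / 4500.00 = 135.00 mm

X̄ = 50.00 mm, Ȳ = 135.00 mm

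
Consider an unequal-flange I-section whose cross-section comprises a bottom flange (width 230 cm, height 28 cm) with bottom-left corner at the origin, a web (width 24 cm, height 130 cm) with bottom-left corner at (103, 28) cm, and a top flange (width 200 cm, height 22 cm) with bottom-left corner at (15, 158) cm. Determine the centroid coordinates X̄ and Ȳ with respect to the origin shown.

X̄ = 115.00 cm, Ȳ = 80.51 cm

Part | A | x̄ᵢ | ȳᵢ | A·x̄ᵢ | A·ȳᵢ
bottom flange | 6440.00 | 115.00 | 14.00 | 740600.00 | 90160.00
web | 3120.00 | 115.00 | 93.00 | 358800.00 | 290160.00
top flange | 4400.00 | 115.00 | 169.00 | 506000.00 | 743600.00
Σ | 13960.00 |  |  | 1605400.00 | 1123920.00
X̄ = 1605400.00 / 13960.00 = 115.00 cm
Ȳ = 1123920.00 / 13960.00 = 80.51 cm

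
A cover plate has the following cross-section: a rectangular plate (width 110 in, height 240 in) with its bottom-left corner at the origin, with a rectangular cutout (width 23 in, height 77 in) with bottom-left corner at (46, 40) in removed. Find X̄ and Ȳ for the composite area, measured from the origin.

X̄ = 54.82 in, Ȳ = 122.98 in

plate: A = 110 × 240 = 26400.00, centroid at (55.00, 120.00).
hole: A = −(23 × 77) = -1771.00, centroid at (57.50, 78.50).
ΣA = 24629.00 in², ΣAX̄ = 1350167.50 in³, ΣAȲ = 3028976.50 in³.
X̄ = 1350167.50/24629.00 = 54.82 in; Ȳ = 3028976.50/24629.00 = 122.98 in.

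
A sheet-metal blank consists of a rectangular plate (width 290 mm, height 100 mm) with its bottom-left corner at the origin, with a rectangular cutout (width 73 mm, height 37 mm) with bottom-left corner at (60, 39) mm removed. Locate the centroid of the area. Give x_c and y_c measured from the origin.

x_c = 149.98 mm, y_c = 49.23 mm

Part | A | x̄ᵢ | ȳᵢ | A·x̄ᵢ | A·ȳᵢ
plate | 29000.00 | 145.00 | 50.00 | 4205000.00 | 1450000.00
hole | -2701.00 | 96.50 | 57.50 | -260646.50 | -155307.50
Σ | 26299.00 |  |  | 3944353.50 | 1294692.50
x_c = 3944353.50 / 26299.00 = 149.98 mm
y_c = 1294692.50 / 26299.00 = 49.23 mm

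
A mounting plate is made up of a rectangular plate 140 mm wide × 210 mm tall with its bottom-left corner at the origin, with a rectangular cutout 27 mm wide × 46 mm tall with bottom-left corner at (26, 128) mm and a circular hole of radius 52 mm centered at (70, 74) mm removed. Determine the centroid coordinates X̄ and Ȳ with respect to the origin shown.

X̄ = 71.93 mm, Ȳ = 115.49 mm

Part | A | x̄ᵢ | ȳᵢ | A·x̄ᵢ | A·ȳᵢ
plate | 29400.00 | 70.00 | 105.00 | 2058000.00 | 3087000.00
hole 1 | -1242.00 | 39.50 | 151.00 | -49059.00 | -187542.00
hole 2 | -8494.87 | 70.00 | 74.00 | -594640.66 | -628620.12
Σ | 19663.13 |  |  | 1414300.34 | 2270837.88
X̄ = 1414300.34 / 19663.13 = 71.93 mm
Ȳ = 2270837.88 / 19663.13 = 115.49 mm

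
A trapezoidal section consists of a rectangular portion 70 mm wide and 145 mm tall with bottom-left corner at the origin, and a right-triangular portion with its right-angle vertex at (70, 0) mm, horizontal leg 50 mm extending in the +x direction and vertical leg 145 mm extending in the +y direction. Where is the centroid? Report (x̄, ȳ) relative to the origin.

rectangular portion: A = 70 × 145 = 10150.00, centroid at (35.00, 72.50).
triangular portion: A = ½·50·145 = 3625.00, centroid at (86.67, 48.33).
ΣA = 13775.00 mm²
ΣAx̄ = (10150.00)(35.00) + (3625.00)(86.67) = 669416.67 mm³
ΣAȳ = (10150.00)(72.50) + (3625.00)(48.33) = 911083.33 mm³
x̄ = 669416.67 / 13775.00 = 48.60 mm
ȳ = 911083.33 / 13775.00 = 66.14 mm

x̄ = 48.60 mm, ȳ = 66.14 mm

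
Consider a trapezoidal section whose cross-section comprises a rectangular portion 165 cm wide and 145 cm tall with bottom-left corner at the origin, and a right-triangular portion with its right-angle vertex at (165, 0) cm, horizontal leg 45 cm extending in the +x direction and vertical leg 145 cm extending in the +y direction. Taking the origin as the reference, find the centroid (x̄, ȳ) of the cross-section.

x̄ = 94.20 cm, ȳ = 69.60 cm

Part | A | x̄ᵢ | ȳᵢ | A·x̄ᵢ | A·ȳᵢ
rectangular portion | 23925.00 | 82.50 | 72.50 | 1973812.50 | 1734562.50
triangular portion | 3262.50 | 180.00 | 48.33 | 587250.00 | 157687.50
Σ | 27187.50 |  |  | 2561062.50 | 1892250.00
x̄ = 2561062.50 / 27187.50 = 94.20 cm
ȳ = 1892250.00 / 27187.50 = 69.60 cm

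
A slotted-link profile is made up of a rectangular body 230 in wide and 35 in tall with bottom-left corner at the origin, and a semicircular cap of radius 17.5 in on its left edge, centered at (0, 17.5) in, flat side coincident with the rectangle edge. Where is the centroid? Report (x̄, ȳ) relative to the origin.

rectangular body: A = 230 × 35 = 8050.00, centroid at (115.00, 17.50).
semicircular end: A = ½π·17.5² = 481.06, centroid at (-7.43, 17.50).
ΣA = 8531.06 in²
ΣAx̄ = (8050.00)(115.00) + (481.06)(-7.43) = 922177.08 in³
ΣAȳ = (8050.00)(17.50) + (481.06)(17.50) = 149293.49 in³
x̄ = 922177.08 / 8531.06 = 108.10 in
ȳ = 149293.49 / 8531.06 = 17.50 in

x̄ = 108.10 in, ȳ = 17.50 in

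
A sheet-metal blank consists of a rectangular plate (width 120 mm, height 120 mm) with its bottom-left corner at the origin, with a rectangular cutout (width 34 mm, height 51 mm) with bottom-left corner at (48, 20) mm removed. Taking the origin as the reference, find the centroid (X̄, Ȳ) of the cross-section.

X̄ = 59.32 mm, Ȳ = 61.99 mm

plate: A = 120 × 120 = 14400.00, centroid at (60.00, 60.00).
hole: A = −(34 × 51) = -1734.00, centroid at (65.00, 45.50).
ΣA = 12666.00 mm²
ΣAX̄ = (14400.00)(60.00) + (-1734.00)(65.00) = 751290.00 mm³
ΣAȲ = (14400.00)(60.00) + (-1734.00)(45.50) = 785103.00 mm³
X̄ = 751290.00 / 12666.00 = 59.32 mm
Ȳ = 785103.00 / 12666.00 = 61.99 mm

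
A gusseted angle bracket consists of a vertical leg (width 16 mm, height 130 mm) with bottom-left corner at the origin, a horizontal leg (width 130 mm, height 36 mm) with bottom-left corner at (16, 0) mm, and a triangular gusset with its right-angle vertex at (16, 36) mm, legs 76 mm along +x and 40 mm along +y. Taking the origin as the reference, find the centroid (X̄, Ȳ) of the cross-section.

vertical leg: A = 16 × 130 = 2080.00, centroid at (8.00, 65.00).
horizontal leg: A = 130 × 36 = 4680.00, centroid at (81.00, 18.00).
gusset: A = ½·76·40 = 1520.00, centroid at (41.33, 49.33).
ΣA = 8280.00 mm², ΣAX̄ = 458546.67 mm³, ΣAȲ = 294426.67 mm³.
X̄ = 458546.67/8280.00 = 55.38 mm; Ȳ = 294426.67/8280.00 = 35.56 mm.

X̄ = 55.38 mm, Ȳ = 35.56 mm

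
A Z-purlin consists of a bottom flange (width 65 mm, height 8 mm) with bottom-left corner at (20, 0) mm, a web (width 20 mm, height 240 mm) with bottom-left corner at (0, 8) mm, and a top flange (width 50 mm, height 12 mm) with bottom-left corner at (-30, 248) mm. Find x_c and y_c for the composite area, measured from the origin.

x_c = 12.21 mm, y_c = 129.88 mm

bottom flange: A = 65 × 8 = 520.00, centroid at (52.50, 4.00).
web: A = 20 × 240 = 4800.00, centroid at (10.00, 128.00).
top flange: A = 50 × 12 = 600.00, centroid at (-5.00, 254.00).
ΣA = 5920.00 mm²
ΣAx_c = (520.00)(52.50) + (4800.00)(10.00) + (600.00)(-5.00) = 72300.00 mm³
ΣAy_c = (520.00)(4.00) + (4800.00)(128.00) + (600.00)(254.00) = 768880.00 mm³
x_c = 72300.00 / 5920.00 = 12.21 mm
y_c = 768880.00 / 5920.00 = 129.88 mm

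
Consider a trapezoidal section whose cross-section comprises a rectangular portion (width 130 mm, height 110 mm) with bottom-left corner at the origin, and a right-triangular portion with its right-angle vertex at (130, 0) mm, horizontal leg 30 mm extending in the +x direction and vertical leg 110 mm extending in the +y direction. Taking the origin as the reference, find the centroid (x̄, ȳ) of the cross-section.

x̄ = 72.76 mm, ȳ = 53.10 mm

Part | A | x̄ᵢ | ȳᵢ | A·x̄ᵢ | A·ȳᵢ
rectangular portion | 14300.00 | 65.00 | 55.00 | 929500.00 | 786500.00
triangular portion | 1650.00 | 140.00 | 36.67 | 231000.00 | 60500.00
Σ | 15950.00 |  |  | 1160500.00 | 847000.00
x̄ = 1160500.00 / 15950.00 = 72.76 mm
ȳ = 847000.00 / 15950.00 = 53.10 mm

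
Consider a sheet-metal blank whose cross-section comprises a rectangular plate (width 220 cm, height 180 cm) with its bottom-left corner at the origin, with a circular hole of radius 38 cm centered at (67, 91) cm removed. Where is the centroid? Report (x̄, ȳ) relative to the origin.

plate: A = 220 × 180 = 39600.00, centroid at (110.00, 90.00).
hole: A = −π·38² = -4536.46, centroid at (67.00, 91.00).
ΣA = 35063.54 cm²
ΣAx̄ = (39600.00)(110.00) + (-4536.46)(67.00) = 4052057.19 cm³
ΣAȳ = (39600.00)(90.00) + (-4536.46)(91.00) = 3151182.16 cm³
x̄ = 4052057.19 / 35063.54 = 115.56 cm
ȳ = 3151182.16 / 35063.54 = 89.87 cm

x̄ = 115.56 cm, ȳ = 89.87 cm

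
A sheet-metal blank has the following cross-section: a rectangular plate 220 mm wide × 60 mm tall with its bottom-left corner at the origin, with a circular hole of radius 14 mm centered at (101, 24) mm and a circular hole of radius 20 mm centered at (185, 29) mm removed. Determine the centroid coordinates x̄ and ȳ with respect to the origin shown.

x̄ = 102.17 mm, ȳ = 30.44 mm

plate: A = 220 × 60 = 13200.00, centroid at (110.00, 30.00).
hole 1: A = −π·14² = -615.75, centroid at (101.00, 24.00).
hole 2: A = −π·20² = -1256.64, centroid at (185.00, 29.00).
ΣA = 11327.61 mm², ΣAx̄ = 1157331.18 mm³, ΣAȳ = 344779.47 mm³.
x̄ = 1157331.18/11327.61 = 102.17 mm; ȳ = 344779.47/11327.61 = 30.44 mm.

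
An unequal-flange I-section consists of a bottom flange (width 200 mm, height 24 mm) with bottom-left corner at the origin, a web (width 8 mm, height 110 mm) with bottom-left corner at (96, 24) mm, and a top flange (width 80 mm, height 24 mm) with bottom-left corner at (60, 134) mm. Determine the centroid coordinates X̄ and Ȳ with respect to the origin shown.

X̄ = 100.00 mm, Ȳ = 53.61 mm

Part | A | x̄ᵢ | ȳᵢ | A·x̄ᵢ | A·ȳᵢ
bottom flange | 4800.00 | 100.00 | 12.00 | 480000.00 | 57600.00
web | 880.00 | 100.00 | 79.00 | 88000.00 | 69520.00
top flange | 1920.00 | 100.00 | 146.00 | 192000.00 | 280320.00
Σ | 7600.00 |  |  | 760000.00 | 407440.00
X̄ = 760000.00 / 7600.00 = 100.00 mm
Ȳ = 407440.00 / 7600.00 = 53.61 mm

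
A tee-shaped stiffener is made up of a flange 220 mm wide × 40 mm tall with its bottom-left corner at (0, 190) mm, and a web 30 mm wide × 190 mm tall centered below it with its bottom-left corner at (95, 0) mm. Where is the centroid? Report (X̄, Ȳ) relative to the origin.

X̄ = 110.00 mm, Ȳ = 164.79 mm

web: A = 30 × 190 = 5700.00, centroid at (110.00, 95.00).
flange: A = 220 × 40 = 8800.00, centroid at (110.00, 210.00).
ΣA = 14500.00 mm²
ΣAX̄ = (5700.00)(110.00) + (8800.00)(110.00) = 1595000.00 mm³
ΣAȲ = (5700.00)(95.00) + (8800.00)(210.00) = 2389500.00 mm³
X̄ = 1595000.00 / 14500.00 = 110.00 mm
Ȳ = 2389500.00 / 14500.00 = 164.79 mm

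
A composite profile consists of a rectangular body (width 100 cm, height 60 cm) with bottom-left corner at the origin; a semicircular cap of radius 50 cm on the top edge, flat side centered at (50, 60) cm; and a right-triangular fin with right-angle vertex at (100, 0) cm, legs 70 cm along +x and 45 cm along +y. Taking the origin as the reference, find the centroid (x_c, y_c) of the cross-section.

Part | A | x̄ᵢ | ȳᵢ | A·x̄ᵢ | A·ȳᵢ
rectangular body | 6000.00 | 50.00 | 30.00 | 300000.00 | 180000.00
semicircular top | 3926.99 | 50.00 | 81.22 | 196349.54 | 318952.78
triangular fin | 1575.00 | 123.33 | 15.00 | 194250.00 | 23625.00
Σ | 11501.99 |  |  | 690599.54 | 522577.78
x_c = 690599.54 / 11501.99 = 60.04 cm
y_c = 522577.78 / 11501.99 = 45.43 cm

x_c = 60.04 cm, y_c = 45.43 cm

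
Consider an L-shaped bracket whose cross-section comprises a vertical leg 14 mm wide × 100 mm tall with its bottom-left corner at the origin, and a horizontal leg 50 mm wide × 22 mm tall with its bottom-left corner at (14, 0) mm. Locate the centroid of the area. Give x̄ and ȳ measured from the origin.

vertical leg: A = 14 × 100 = 1400.00, centroid at (7.00, 50.00).
horizontal leg: A = 50 × 22 = 1100.00, centroid at (39.00, 11.00).
ΣA = 2500.00 mm²
ΣAx̄ = (1400.00)(7.00) + (1100.00)(39.00) = 52700.00 mm³
ΣAȳ = (1400.00)(50.00) + (1100.00)(11.00) = 82100.00 mm³
x̄ = 52700.00 / 2500.00 = 21.08 mm
ȳ = 82100.00 / 2500.00 = 32.84 mm

x̄ = 21.08 mm, ȳ = 32.84 mm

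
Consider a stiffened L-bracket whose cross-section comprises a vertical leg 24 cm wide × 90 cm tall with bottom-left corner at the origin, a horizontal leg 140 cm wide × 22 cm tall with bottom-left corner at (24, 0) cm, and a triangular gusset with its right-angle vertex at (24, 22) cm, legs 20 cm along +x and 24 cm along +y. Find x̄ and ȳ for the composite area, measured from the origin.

x̄ = 58.91 cm, ȳ = 25.23 cm

vertical leg: A = 24 × 90 = 2160.00, centroid at (12.00, 45.00).
horizontal leg: A = 140 × 22 = 3080.00, centroid at (94.00, 11.00).
gusset: A = ½·20·24 = 240.00, centroid at (30.67, 30.00).
ΣA = 5480.00 cm²
ΣAx̄ = (2160.00)(12.00) + (3080.00)(94.00) + (240.00)(30.67) = 322800.00 cm³
ΣAȳ = (2160.00)(45.00) + (3080.00)(11.00) + (240.00)(30.00) = 138280.00 cm³
x̄ = 322800.00 / 5480.00 = 58.91 cm
ȳ = 138280.00 / 5480.00 = 25.23 cm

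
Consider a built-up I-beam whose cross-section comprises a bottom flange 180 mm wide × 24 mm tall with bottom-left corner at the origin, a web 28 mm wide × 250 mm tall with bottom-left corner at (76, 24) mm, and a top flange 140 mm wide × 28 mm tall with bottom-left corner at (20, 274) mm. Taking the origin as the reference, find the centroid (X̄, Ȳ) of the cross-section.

X̄ = 90.00 mm, Ȳ = 145.92 mm

bottom flange: A = 180 × 24 = 4320.00, centroid at (90.00, 12.00).
web: A = 28 × 250 = 7000.00, centroid at (90.00, 149.00).
top flange: A = 140 × 28 = 3920.00, centroid at (90.00, 288.00).
ΣA = 15240.00 mm², ΣAX̄ = 1371600.00 mm³, ΣAȲ = 2223800.00 mm³.
X̄ = 1371600.00/15240.00 = 90.00 mm; Ȳ = 2223800.00/15240.00 = 145.92 mm.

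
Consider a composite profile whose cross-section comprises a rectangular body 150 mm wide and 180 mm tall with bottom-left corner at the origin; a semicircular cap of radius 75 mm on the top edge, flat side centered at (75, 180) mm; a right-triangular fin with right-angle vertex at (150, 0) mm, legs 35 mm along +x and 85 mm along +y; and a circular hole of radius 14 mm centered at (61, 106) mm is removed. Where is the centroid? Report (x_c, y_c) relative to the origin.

Part | A | x̄ᵢ | ȳᵢ | A·x̄ᵢ | A·ȳᵢ
rectangular body | 27000.00 | 75.00 | 90.00 | 2025000.00 | 2430000.00
semicircular top | 8835.73 | 75.00 | 211.83 | 662679.70 | 1871681.28
triangular fin | 1487.50 | 161.67 | 28.33 | 240479.17 | 42145.83
hole | -615.75 | 61.00 | 106.00 | -37560.88 | -65269.73
Σ | 36707.48 |  |  | 2890597.99 | 4278557.39
x_c = 2890597.99 / 36707.48 = 78.75 mm
y_c = 4278557.39 / 36707.48 = 116.56 mm

x_c = 78.75 mm, y_c = 116.56 mm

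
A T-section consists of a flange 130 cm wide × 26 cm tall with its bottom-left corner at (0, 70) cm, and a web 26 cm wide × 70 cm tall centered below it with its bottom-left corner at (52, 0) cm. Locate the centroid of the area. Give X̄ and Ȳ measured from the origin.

X̄ = 65.00 cm, Ȳ = 66.20 cm

web: A = 26 × 70 = 1820.00, centroid at (65.00, 35.00).
flange: A = 130 × 26 = 3380.00, centroid at (65.00, 83.00).
ΣA = 5200.00 cm²
ΣAX̄ = (1820.00)(65.00) + (3380.00)(65.00) = 338000.00 cm³
ΣAȲ = (1820.00)(35.00) + (3380.00)(83.00) = 344240.00 cm³
X̄ = 338000.00 / 5200.00 = 65.00 cm
Ȳ = 344240.00 / 5200.00 = 66.20 cm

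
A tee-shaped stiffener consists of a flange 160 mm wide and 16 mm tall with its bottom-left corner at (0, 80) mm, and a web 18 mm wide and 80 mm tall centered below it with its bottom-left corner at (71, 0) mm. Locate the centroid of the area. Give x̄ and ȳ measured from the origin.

x̄ = 80.00 mm, ȳ = 70.72 mm

web: A = 18 × 80 = 1440.00, centroid at (80.00, 40.00).
flange: A = 160 × 16 = 2560.00, centroid at (80.00, 88.00).
ΣA = 4000.00 mm²
ΣAx̄ = (1440.00)(80.00) + (2560.00)(80.00) = 320000.00 mm³
ΣAȳ = (1440.00)(40.00) + (2560.00)(88.00) = 282880.00 mm³
x̄ = 320000.00 / 4000.00 = 80.00 mm
ȳ = 282880.00 / 4000.00 = 70.72 mm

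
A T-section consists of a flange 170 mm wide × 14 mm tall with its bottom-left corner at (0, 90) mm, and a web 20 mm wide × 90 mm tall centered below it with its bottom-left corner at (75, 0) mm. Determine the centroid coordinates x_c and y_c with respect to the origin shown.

Part | A | x̄ᵢ | ȳᵢ | A·x̄ᵢ | A·ȳᵢ
web | 1800.00 | 85.00 | 45.00 | 153000.00 | 81000.00
flange | 2380.00 | 85.00 | 97.00 | 202300.00 | 230860.00
Σ | 4180.00 |  |  | 355300.00 | 311860.00
x_c = 355300.00 / 4180.00 = 85.00 mm
y_c = 311860.00 / 4180.00 = 74.61 mm

x_c = 85.00 mm, y_c = 74.61 mm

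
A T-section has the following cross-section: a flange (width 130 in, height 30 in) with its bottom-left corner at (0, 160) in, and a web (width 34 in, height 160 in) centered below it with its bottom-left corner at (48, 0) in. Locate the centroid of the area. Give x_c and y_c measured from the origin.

x_c = 65.00 in, y_c = 119.67 in

web: A = 34 × 160 = 5440.00, centroid at (65.00, 80.00).
flange: A = 130 × 30 = 3900.00, centroid at (65.00, 175.00).
ΣA = 9340.00 in²
ΣAx_c = (5440.00)(65.00) + (3900.00)(65.00) = 607100.00 in³
ΣAy_c = (5440.00)(80.00) + (3900.00)(175.00) = 1117700.00 in³
x_c = 607100.00 / 9340.00 = 65.00 in
y_c = 1117700.00 / 9340.00 = 119.67 in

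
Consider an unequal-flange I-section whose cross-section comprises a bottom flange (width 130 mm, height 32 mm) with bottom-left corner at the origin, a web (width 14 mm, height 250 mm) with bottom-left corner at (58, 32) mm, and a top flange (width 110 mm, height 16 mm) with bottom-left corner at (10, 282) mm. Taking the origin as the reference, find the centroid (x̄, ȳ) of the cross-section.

x̄ = 65.00 mm, ȳ = 119.58 mm

bottom flange: A = 130 × 32 = 4160.00, centroid at (65.00, 16.00).
web: A = 14 × 250 = 3500.00, centroid at (65.00, 157.00).
top flange: A = 110 × 16 = 1760.00, centroid at (65.00, 290.00).
ΣA = 9420.00 mm², ΣAx̄ = 612300.00 mm³, ΣAȳ = 1126460.00 mm³.
x̄ = 612300.00/9420.00 = 65.00 mm; ȳ = 1126460.00/9420.00 = 119.58 mm.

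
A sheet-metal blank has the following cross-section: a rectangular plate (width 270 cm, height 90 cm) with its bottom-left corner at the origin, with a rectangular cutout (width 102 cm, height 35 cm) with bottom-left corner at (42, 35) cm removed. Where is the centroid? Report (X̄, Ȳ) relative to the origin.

Part | A | x̄ᵢ | ȳᵢ | A·x̄ᵢ | A·ȳᵢ
plate | 24300.00 | 135.00 | 45.00 | 3280500.00 | 1093500.00
hole | -3570.00 | 93.00 | 52.50 | -332010.00 | -187425.00
Σ | 20730.00 |  |  | 2948490.00 | 906075.00
X̄ = 2948490.00 / 20730.00 = 142.23 cm
Ȳ = 906075.00 / 20730.00 = 43.71 cm

X̄ = 142.23 cm, Ȳ = 43.71 cm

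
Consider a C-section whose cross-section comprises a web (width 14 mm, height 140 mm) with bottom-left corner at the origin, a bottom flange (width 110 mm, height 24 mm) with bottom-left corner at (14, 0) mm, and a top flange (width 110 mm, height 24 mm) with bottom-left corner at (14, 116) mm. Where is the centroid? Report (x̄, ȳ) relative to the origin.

x̄ = 52.22 mm, ȳ = 70.00 mm

Part | A | x̄ᵢ | ȳᵢ | A·x̄ᵢ | A·ȳᵢ
web | 1960.00 | 7.00 | 70.00 | 13720.00 | 137200.00
bottom flange | 2640.00 | 69.00 | 12.00 | 182160.00 | 31680.00
top flange | 2640.00 | 69.00 | 128.00 | 182160.00 | 337920.00
Σ | 7240.00 |  |  | 378040.00 | 506800.00
x̄ = 378040.00 / 7240.00 = 52.22 mm
ȳ = 506800.00 / 7240.00 = 70.00 mm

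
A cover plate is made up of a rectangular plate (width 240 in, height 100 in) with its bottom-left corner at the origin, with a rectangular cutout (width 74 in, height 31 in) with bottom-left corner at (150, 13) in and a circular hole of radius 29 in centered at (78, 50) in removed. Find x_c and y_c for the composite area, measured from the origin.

x_c = 117.76 in, y_c = 52.59 in

Part | A | x̄ᵢ | ȳᵢ | A·x̄ᵢ | A·ȳᵢ
plate | 24000.00 | 120.00 | 50.00 | 2880000.00 | 1200000.00
hole 1 | -2294.00 | 187.00 | 28.50 | -428978.00 | -65379.00
hole 2 | -2642.08 | 78.00 | 50.00 | -206082.19 | -132103.97
Σ | 19063.92 |  |  | 2244939.81 | 1002517.03
x_c = 2244939.81 / 19063.92 = 117.76 in
y_c = 1002517.03 / 19063.92 = 52.59 in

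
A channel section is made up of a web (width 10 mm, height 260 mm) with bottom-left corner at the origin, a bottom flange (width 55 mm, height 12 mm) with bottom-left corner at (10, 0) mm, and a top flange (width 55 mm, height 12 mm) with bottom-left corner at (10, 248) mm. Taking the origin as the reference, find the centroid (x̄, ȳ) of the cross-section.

web: A = 10 × 260 = 2600.00, centroid at (5.00, 130.00).
bottom flange: A = 55 × 12 = 660.00, centroid at (37.50, 6.00).
top flange: A = 55 × 12 = 660.00, centroid at (37.50, 254.00).
ΣA = 3920.00 mm², ΣAx̄ = 62500.00 mm³, ΣAȳ = 509600.00 mm³.
x̄ = 62500.00/3920.00 = 15.94 mm; ȳ = 509600.00/3920.00 = 130.00 mm.

x̄ = 15.94 mm, ȳ = 130.00 mm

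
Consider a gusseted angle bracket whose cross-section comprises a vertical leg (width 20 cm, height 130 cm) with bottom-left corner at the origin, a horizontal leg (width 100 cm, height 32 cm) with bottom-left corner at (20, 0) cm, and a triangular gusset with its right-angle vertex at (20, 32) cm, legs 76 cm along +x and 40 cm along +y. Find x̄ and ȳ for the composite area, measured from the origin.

vertical leg: A = 20 × 130 = 2600.00, centroid at (10.00, 65.00).
horizontal leg: A = 100 × 32 = 3200.00, centroid at (70.00, 16.00).
gusset: A = ½·76·40 = 1520.00, centroid at (45.33, 45.33).
ΣA = 7320.00 cm², ΣAx̄ = 318906.67 cm³, ΣAȳ = 289106.67 cm³.
x̄ = 318906.67/7320.00 = 43.57 cm; ȳ = 289106.67/7320.00 = 39.50 cm.

x̄ = 43.57 cm, ȳ = 39.50 cm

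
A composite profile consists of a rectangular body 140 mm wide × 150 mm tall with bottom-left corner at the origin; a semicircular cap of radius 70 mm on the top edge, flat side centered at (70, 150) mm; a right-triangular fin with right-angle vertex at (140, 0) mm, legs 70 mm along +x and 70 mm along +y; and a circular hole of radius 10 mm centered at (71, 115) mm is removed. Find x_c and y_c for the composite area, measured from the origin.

x_c = 77.41 mm, y_c = 96.63 mm

rectangular body: A = 140 × 150 = 21000.00, centroid at (70.00, 75.00).
semicircular top: A = ½π·70² = 7696.90, centroid at (70.00, 179.71).
triangular fin: A = ½·70·70 = 2450.00, centroid at (163.33, 23.33).
hole: A = −π·10² = -314.16, centroid at (71.00, 115.00).
ΣA = 30832.74 mm²
ΣAx_c = (21000.00)(70.00) + (7696.90)(70.00) + (2450.00)(163.33) + (-314.16)(71.00) = 2386644.50 mm³
ΣAy_c = (21000.00)(75.00) + (7696.90)(179.71) + (2450.00)(23.33) + (-314.16)(115.00) = 2979240.32 mm³
x_c = 2386644.50 / 30832.74 = 77.41 mm
y_c = 2979240.32 / 30832.74 = 96.63 mm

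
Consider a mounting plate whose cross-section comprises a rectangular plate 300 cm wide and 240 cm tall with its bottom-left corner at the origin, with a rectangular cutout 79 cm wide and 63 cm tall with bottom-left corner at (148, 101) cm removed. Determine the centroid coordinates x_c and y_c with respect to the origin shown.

plate: A = 300 × 240 = 72000.00, centroid at (150.00, 120.00).
hole: A = −(79 × 63) = -4977.00, centroid at (187.50, 132.50).
ΣA = 67023.00 cm², ΣAx_c = 9866812.50 cm³, ΣAy_c = 7980547.50 cm³.
x_c = 9866812.50/67023.00 = 147.22 cm; y_c = 7980547.50/67023.00 = 119.07 cm.

x_c = 147.22 cm, y_c = 119.07 cm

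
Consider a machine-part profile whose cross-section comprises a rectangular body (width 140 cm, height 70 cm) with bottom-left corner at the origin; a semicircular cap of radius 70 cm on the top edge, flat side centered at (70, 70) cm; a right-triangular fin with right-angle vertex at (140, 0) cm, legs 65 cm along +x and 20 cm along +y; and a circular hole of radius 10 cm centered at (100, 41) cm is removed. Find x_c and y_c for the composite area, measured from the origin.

x_c = 72.81 cm, y_c = 61.79 cm

rectangular body: A = 140 × 70 = 9800.00, centroid at (70.00, 35.00).
semicircular top: A = ½π·70² = 7696.90, centroid at (70.00, 99.71).
triangular fin: A = ½·65·20 = 650.00, centroid at (161.67, 6.67).
hole: A = −π·10² = -314.16, centroid at (100.00, 41.00).
ΣA = 17832.74 cm²
ΣAx_c = (9800.00)(70.00) + (7696.90)(70.00) + (650.00)(161.67) + (-314.16)(100.00) = 1298450.55 cm³
ΣAy_c = (9800.00)(35.00) + (7696.90)(99.71) + (650.00)(6.67) + (-314.16)(41.00) = 1101902.61 cm³
x_c = 1298450.55 / 17832.74 = 72.81 cm
y_c = 1101902.61 / 17832.74 = 61.79 cm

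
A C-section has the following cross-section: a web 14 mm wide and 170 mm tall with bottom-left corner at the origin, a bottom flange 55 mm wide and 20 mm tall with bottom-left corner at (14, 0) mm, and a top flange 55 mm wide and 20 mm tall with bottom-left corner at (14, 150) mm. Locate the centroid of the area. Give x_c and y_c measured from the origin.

x_c = 23.57 mm, y_c = 85.00 mm

web: A = 14 × 170 = 2380.00, centroid at (7.00, 85.00).
bottom flange: A = 55 × 20 = 1100.00, centroid at (41.50, 10.00).
top flange: A = 55 × 20 = 1100.00, centroid at (41.50, 160.00).
ΣA = 4580.00 mm², ΣAx_c = 107960.00 mm³, ΣAy_c = 389300.00 mm³.
x_c = 107960.00/4580.00 = 23.57 mm; y_c = 389300.00/4580.00 = 85.00 mm.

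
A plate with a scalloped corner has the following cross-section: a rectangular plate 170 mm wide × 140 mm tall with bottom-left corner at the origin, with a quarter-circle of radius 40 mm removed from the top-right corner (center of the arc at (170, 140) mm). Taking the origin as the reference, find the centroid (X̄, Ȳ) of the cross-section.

X̄ = 81.21 mm, Ȳ = 67.04 mm

plate: A = 170 × 140 = 23800.00, centroid at (85.00, 70.00).
removed quarter-circle: A = −¼π·40² = -1256.64, centroid at (153.02, 123.02).
ΣA = 22543.36 mm²
ΣAX̄ = (23800.00)(85.00) + (-1256.64)(153.02) = 1830705.03 mm³
ΣAȲ = (23800.00)(70.00) + (-1256.64)(123.02) = 1511404.14 mm³
X̄ = 1830705.03 / 22543.36 = 81.21 mm
Ȳ = 1511404.14 / 22543.36 = 67.04 mm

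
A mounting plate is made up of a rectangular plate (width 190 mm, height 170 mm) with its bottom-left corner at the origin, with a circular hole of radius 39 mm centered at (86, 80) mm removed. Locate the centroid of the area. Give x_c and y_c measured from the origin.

x_c = 96.56 mm, y_c = 85.87 mm

plate: A = 190 × 170 = 32300.00, centroid at (95.00, 85.00).
hole: A = −π·39² = -4778.36, centroid at (86.00, 80.00).
ΣA = 27521.64 mm², ΣAx_c = 2657560.83 mm³, ΣAy_c = 2363231.01 mm³.
x_c = 2657560.83/27521.64 = 96.56 mm; y_c = 2363231.01/27521.64 = 85.87 mm.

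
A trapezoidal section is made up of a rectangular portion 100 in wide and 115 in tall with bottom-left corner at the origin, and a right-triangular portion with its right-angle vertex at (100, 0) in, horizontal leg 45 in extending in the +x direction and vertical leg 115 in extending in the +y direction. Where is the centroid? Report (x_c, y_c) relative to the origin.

Part | A | x̄ᵢ | ȳᵢ | A·x̄ᵢ | A·ȳᵢ
rectangular portion | 11500.00 | 50.00 | 57.50 | 575000.00 | 661250.00
triangular portion | 2587.50 | 115.00 | 38.33 | 297562.50 | 99187.50
Σ | 14087.50 |  |  | 872562.50 | 760437.50
x_c = 872562.50 / 14087.50 = 61.94 in
y_c = 760437.50 / 14087.50 = 53.98 in

x_c = 61.94 in, y_c = 53.98 in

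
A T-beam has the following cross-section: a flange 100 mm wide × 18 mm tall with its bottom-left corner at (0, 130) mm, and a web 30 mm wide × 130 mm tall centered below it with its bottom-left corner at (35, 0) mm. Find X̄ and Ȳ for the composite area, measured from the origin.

web: A = 30 × 130 = 3900.00, centroid at (50.00, 65.00).
flange: A = 100 × 18 = 1800.00, centroid at (50.00, 139.00).
ΣA = 5700.00 mm²
ΣAX̄ = (3900.00)(50.00) + (1800.00)(50.00) = 285000.00 mm³
ΣAȲ = (3900.00)(65.00) + (1800.00)(139.00) = 503700.00 mm³
X̄ = 285000.00 / 5700.00 = 50.00 mm
Ȳ = 503700.00 / 5700.00 = 88.37 mm

X̄ = 50.00 mm, Ȳ = 88.37 mm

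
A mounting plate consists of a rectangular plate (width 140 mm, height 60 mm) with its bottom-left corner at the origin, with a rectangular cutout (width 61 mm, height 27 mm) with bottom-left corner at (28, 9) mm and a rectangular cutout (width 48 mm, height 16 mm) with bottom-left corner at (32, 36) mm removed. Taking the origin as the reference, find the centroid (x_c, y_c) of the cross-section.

plate: A = 140 × 60 = 8400.00, centroid at (70.00, 30.00).
hole 1: A = −(61 × 27) = -1647.00, centroid at (58.50, 22.50).
hole 2: A = −(48 × 16) = -768.00, centroid at (56.00, 44.00).
ΣA = 5985.00 mm²
ΣAx_c = (8400.00)(70.00) + (-1647.00)(58.50) + (-768.00)(56.00) = 448642.50 mm³
ΣAy_c = (8400.00)(30.00) + (-1647.00)(22.50) + (-768.00)(44.00) = 181150.50 mm³
x_c = 448642.50 / 5985.00 = 74.96 mm
y_c = 181150.50 / 5985.00 = 30.27 mm

x_c = 74.96 mm, y_c = 30.27 mm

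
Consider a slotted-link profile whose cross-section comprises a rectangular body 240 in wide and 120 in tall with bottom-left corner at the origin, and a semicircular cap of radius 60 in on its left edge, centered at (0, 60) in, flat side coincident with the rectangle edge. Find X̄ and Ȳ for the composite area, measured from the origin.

Part | A | x̄ᵢ | ȳᵢ | A·x̄ᵢ | A·ȳᵢ
rectangular body | 28800.00 | 120.00 | 60.00 | 3456000.00 | 1728000.00
semicircular end | 5654.87 | -25.46 | 60.00 | -144000.00 | 339292.01
Σ | 34454.87 |  |  | 3312000.00 | 2067292.01
X̄ = 3312000.00 / 34454.87 = 96.13 in
Ȳ = 2067292.01 / 34454.87 = 60.00 in

X̄ = 96.13 in, Ȳ = 60.00 in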